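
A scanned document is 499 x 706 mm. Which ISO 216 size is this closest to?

Aspect ratio 706/499 ≈ 1.415 — close to the ISO √2 ≈ 1.414.
In the B-series (B0 = 1000 × 1414 mm): B2 = 500 × 707 mm.
Off by 2 mm total — nearest standard size.

B2 (500 × 707 mm)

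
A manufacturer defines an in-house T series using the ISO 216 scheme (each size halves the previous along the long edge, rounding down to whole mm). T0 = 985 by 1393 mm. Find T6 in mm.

123 × 174 mm

T1: ⌊1393/2⌋ × 985 = 696 × 985 mm
T2: ⌊985/2⌋ × 696 = 492 × 696 mm
T3: ⌊696/2⌋ × 492 = 348 × 492 mm
T4: ⌊492/2⌋ × 348 = 246 × 348 mm
T5: ⌊348/2⌋ × 246 = 174 × 246 mm
T6: ⌊246/2⌋ × 174 = 123 × 174 mm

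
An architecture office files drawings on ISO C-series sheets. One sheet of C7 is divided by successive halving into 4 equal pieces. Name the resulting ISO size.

4 = 2^2, so 2 halving steps.
C7 → C8 → … → C9 after 2 steps.

C9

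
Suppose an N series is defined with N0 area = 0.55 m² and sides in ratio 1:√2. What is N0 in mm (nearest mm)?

624 × 882 mm

Let the short side be w mm. Then w · w√2 = 0.55 m² = 550,000 mm².
w² = 550,000/√2, so w ≈ 623.6 mm; long side = w√2 ≈ 881.9 mm.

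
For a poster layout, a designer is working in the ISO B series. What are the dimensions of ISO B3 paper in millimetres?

B0 = 1000 × 1414 mm (B0 has a 1000 mm short side, aspect 1:√2).
B1: ⌊1414/2⌋ × 1000 = 707 × 1000 mm
B2: ⌊1000/2⌋ × 707 = 500 × 707 mm
B3: ⌊707/2⌋ × 500 = 353 × 500 mm

353 × 500 mm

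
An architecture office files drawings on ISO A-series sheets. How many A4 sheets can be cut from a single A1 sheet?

Each ISO step halves the sheet: 1 × A1 → 2 × A2 → 4 × A3 → 8 × A4
From A1 to A4 is 3 halving steps: 2^3 = 8.

8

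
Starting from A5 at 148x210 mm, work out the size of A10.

26 × 37 mm

A6: ⌊210/2⌋ × 148 = 105 × 148 mm
A7: ⌊148/2⌋ × 105 = 74 × 105 mm
A8: ⌊105/2⌋ × 74 = 52 × 74 mm
A9: ⌊74/2⌋ × 52 = 37 × 52 mm
A10: ⌊52/2⌋ × 37 = 26 × 37 mm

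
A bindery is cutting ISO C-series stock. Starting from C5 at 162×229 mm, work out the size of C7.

81 × 114 mm

C6: ⌊229/2⌋ × 162 = 114 × 162 mm
C7: ⌊162/2⌋ × 114 = 81 × 114 mm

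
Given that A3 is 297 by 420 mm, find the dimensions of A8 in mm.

52 × 74 mm

A4: ⌊420/2⌋ × 297 = 210 × 297 mm
A5: ⌊297/2⌋ × 210 = 148 × 210 mm
A6: ⌊210/2⌋ × 148 = 105 × 148 mm
A7: ⌊148/2⌋ × 105 = 74 × 105 mm
A8: ⌊105/2⌋ × 74 = 52 × 74 mm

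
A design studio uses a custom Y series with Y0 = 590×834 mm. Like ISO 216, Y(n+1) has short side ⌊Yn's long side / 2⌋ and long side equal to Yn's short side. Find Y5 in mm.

104 × 147 mm

Y1 = 417 × 590 mm (from Y0 by 1 halving).
Y2: ⌊590/2⌋ × 417 = 295 × 417 mm
Y3: ⌊417/2⌋ × 295 = 208 × 295 mm
Y4: ⌊295/2⌋ × 208 = 147 × 208 mm
Y5: ⌊208/2⌋ × 147 = 104 × 147 mm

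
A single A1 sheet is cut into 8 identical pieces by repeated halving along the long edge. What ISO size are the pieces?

8 = 2^3, so 3 halving steps.
A1 → A2 → … → A4 after 3 steps.

A4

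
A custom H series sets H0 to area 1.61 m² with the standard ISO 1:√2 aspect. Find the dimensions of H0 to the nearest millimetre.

1067 × 1509 mm

Let the short side be w mm. Then w · w√2 = 1.61 m² = 1,610,000 mm².
w² = 1,610,000/√2, so w ≈ 1067.0 mm; long side = w√2 ≈ 1508.9 mm.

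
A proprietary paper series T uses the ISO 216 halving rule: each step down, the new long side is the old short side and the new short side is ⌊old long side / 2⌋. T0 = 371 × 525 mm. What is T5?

65 × 92 mm

T1: ⌊525/2⌋ × 371 = 262 × 371 mm
T2: ⌊371/2⌋ × 262 = 185 × 262 mm
T3: ⌊262/2⌋ × 185 = 131 × 185 mm
T4: ⌊185/2⌋ × 131 = 92 × 131 mm
T5: ⌊131/2⌋ × 92 = 65 × 92 mm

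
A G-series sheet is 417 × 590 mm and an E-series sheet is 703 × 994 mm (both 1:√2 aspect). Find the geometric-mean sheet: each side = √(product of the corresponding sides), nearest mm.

541 × 766 mm

Short side: √(417 · 703) = √293151 ≈ 541.4 → 541 mm
Long side: √(590 · 994) = √586460 ≈ 765.8 → 766 mm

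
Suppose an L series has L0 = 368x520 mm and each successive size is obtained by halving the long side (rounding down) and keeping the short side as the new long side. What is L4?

L1 = 260 × 368 mm (from L0 by 1 halving).
L2: ⌊368/2⌋ × 260 = 184 × 260 mm
L3: ⌊260/2⌋ × 184 = 130 × 184 mm
L4: ⌊184/2⌋ × 130 = 92 × 130 mm

92 × 130 mm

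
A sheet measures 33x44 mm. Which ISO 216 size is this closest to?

Aspect ratio 44/33 ≈ 1.333 (ISO target is √2 ≈ 1.414).
In the B-series (B0 = 1000 × 1414 mm): B10 = 31 × 44 mm.
Off by 2 mm total — nearest standard size.

B10 (31 × 44 mm)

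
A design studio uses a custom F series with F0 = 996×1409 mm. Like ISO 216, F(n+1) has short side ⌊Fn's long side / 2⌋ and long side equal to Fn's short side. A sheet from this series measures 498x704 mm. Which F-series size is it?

F0: 996 × 1409 mm
F1: 704 × 996 mm
F2: 498 × 704 mm
F3: 352 × 498 mm
→ matches F2.

F2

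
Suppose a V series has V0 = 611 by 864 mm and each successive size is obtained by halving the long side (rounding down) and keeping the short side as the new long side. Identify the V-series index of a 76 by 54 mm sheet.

V7

V0: 611 × 864 mm
V1: 432 × 611 mm
V2: 305 × 432 mm
V3: 216 × 305 mm
V4: 152 × 216 mm
V5: 108 × 152 mm
V6: 76 × 108 mm
V7: 54 × 76 mm
V8: 38 × 54 mm
→ matches V7.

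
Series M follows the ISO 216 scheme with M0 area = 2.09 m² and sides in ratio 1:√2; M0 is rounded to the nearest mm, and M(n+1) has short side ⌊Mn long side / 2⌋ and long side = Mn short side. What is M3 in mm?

429 × 608 mm

Let M0's short side be w mm. w · w√2 = 2.09 m² = 2,090,000 mm², so w ≈ 1215.7 mm and w√2 ≈ 1719.2 mm → M0 = 1216 × 1719 mm.
M1: ⌊1719/2⌋ × 1216 = 859 × 1216 mm
M2: ⌊1216/2⌋ × 859 = 608 × 859 mm
M3: ⌊859/2⌋ × 608 = 429 × 608 mm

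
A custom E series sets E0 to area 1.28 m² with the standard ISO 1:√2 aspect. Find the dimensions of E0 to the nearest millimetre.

Let the short side be w mm. Then w · w√2 = 1.28 m² = 1,280,000 mm².
w² = 1,280,000/√2, so w ≈ 951.4 mm; long side = w√2 ≈ 1345.4 mm.

951 × 1345 mm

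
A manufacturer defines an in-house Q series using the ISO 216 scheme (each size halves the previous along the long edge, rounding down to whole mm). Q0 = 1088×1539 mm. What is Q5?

192 × 272 mm

Q1: ⌊1539/2⌋ × 1088 = 769 × 1088 mm
Q2: ⌊1088/2⌋ × 769 = 544 × 769 mm
Q3: ⌊769/2⌋ × 544 = 384 × 544 mm
Q4: ⌊544/2⌋ × 384 = 272 × 384 mm
Q5: ⌊384/2⌋ × 272 = 192 × 272 mm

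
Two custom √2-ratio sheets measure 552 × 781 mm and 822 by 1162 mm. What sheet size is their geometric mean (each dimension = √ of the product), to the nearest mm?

Short side: √(552 · 822) = √453744 ≈ 673.6 → 674 mm
Long side: √(781 · 1162) = √907522 ≈ 952.6 → 953 mm

674 × 953 mm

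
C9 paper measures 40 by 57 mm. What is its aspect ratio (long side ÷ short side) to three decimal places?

1.425

57 / 40 = 1.425
ISO 216 targets √2 ≈ 1.414; the +0.011 deviation is from mm rounding.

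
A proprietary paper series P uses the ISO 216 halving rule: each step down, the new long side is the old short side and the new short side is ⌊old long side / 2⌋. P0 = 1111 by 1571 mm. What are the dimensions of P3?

P1: ⌊1571/2⌋ × 1111 = 785 × 1111 mm
P2: ⌊1111/2⌋ × 785 = 555 × 785 mm
P3: ⌊785/2⌋ × 555 = 392 × 555 mm

392 × 555 mm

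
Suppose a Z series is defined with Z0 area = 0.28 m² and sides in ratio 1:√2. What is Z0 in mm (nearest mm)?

Let the short side be w mm. Then w · w√2 = 0.28 m² = 280,000 mm².
w² = 280,000/√2, so w ≈ 445.0 mm; long side = w√2 ≈ 629.3 mm.

445 × 629 mm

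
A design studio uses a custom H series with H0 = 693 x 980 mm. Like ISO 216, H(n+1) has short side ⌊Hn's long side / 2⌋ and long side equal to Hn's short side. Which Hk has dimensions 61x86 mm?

H0: 693 × 980 mm
H1: 490 × 693 mm
H2: 346 × 490 mm
H3: 245 × 346 mm
H4: 173 × 245 mm
H5: 122 × 173 mm
H6: 86 × 122 mm
H7: 61 × 86 mm
H8: 43 × 61 mm
→ matches H7.

H7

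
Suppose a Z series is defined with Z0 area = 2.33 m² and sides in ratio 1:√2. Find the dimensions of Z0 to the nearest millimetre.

Let the short side be w mm. Then w · w√2 = 2.33 m² = 2,330,000 mm².
w² = 2,330,000/√2, so w ≈ 1283.6 mm; long side = w√2 ≈ 1815.2 mm.

1284 × 1815 mm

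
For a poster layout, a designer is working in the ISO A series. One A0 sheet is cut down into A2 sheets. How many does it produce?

Each ISO step halves the sheet: 1 × A0 → 2 × A1 → 4 × A2
From A0 to A2 is 2 halving steps: 2^2 = 4.

4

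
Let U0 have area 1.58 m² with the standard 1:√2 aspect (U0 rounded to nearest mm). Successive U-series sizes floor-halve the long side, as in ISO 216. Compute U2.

Let U0's short side be w mm. w · w√2 = 1.58 m² = 1,580,000 mm², so w ≈ 1057.0 mm and w√2 ≈ 1494.8 mm → U0 = 1057 × 1495 mm.
U1: ⌊1495/2⌋ × 1057 = 747 × 1057 mm
U2: ⌊1057/2⌋ × 747 = 528 × 747 mm

528 × 747 mm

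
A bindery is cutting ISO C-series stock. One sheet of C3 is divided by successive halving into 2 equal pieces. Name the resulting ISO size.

C4

2 = 2^1, so 1 halving step.
C3 → C4 → … → C4 after 1 step.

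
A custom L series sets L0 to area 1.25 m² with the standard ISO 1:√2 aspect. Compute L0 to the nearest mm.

940 × 1330 mm

Let the short side be w mm. Then w · w√2 = 1.25 m² = 1,250,000 mm².
w² = 1,250,000/√2, so w ≈ 940.2 mm; long side = w√2 ≈ 1329.6 mm.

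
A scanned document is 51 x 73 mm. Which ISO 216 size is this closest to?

Aspect ratio 73/51 ≈ 1.431 (ISO target is √2 ≈ 1.414).
In the A-series (A0 area = 1 m²): A8 = 52 × 74 mm.
Off by 2 mm total — nearest standard size.

A8 (52 × 74 mm)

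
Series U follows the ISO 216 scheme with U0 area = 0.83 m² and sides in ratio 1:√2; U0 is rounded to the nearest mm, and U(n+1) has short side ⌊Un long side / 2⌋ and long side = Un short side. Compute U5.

135 × 191 mm

Let U0's short side be w mm. w · w√2 = 0.83 m² = 830,000 mm², so w ≈ 766.1 mm and w√2 ≈ 1083.4 mm → U0 = 766 × 1083 mm.
U1: ⌊1083/2⌋ × 766 = 541 × 766 mm
U2: ⌊766/2⌋ × 541 = 383 × 541 mm
U3: ⌊541/2⌋ × 383 = 270 × 383 mm
U4: ⌊383/2⌋ × 270 = 191 × 270 mm
U5: ⌊270/2⌋ × 191 = 135 × 191 mm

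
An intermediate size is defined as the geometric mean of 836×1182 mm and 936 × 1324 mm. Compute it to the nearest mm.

885 × 1251 mm

Short side: √(836 · 936) = √782496 ≈ 884.6 → 885 mm
Long side: √(1182 · 1324) = √1564968 ≈ 1251.0 → 1251 mm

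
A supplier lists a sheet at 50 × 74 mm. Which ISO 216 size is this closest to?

Aspect ratio 74/50 ≈ 1.480 (ISO target is √2 ≈ 1.414).
In the A-series (A0 area = 1 m²): A8 = 52 × 74 mm.
Off by 2 mm total — nearest standard size.

A8 (52 × 74 mm)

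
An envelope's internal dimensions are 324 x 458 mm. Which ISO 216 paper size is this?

Aspect ratio 458/324 ≈ 1.414 — close to the ISO √2 ≈ 1.414.
In the C-series (envelope sizes, between A and B): C3 = 324 × 458 mm.

C3 (324 × 458 mm)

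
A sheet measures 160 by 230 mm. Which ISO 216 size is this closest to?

Aspect ratio 230/160 ≈ 1.438 (ISO target is √2 ≈ 1.414).
In the C-series (envelope sizes, between A and B): C5 = 162 × 229 mm.
Off by 3 mm total — nearest standard size.

C5 (162 × 229 mm)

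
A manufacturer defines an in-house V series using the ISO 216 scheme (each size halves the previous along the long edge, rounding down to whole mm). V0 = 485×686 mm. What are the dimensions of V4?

121 × 171 mm

V1: ⌊686/2⌋ × 485 = 343 × 485 mm
V2: ⌊485/2⌋ × 343 = 242 × 343 mm
V3: ⌊343/2⌋ × 242 = 171 × 242 mm
V4: ⌊242/2⌋ × 171 = 121 × 171 mm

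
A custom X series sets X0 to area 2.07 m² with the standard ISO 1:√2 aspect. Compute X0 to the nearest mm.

1210 × 1711 mm

Let the short side be w mm. Then w · w√2 = 2.07 m² = 2,070,000 mm².
w² = 2,070,000/√2, so w ≈ 1209.8 mm; long side = w√2 ≈ 1711.0 mm.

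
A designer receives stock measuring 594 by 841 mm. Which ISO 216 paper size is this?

Aspect ratio 841/594 ≈ 1.416 — close to the ISO √2 ≈ 1.414.
In the A-series (A0 area = 1 m²): A1 = 594 × 841 mm.

A1 (594 × 841 mm)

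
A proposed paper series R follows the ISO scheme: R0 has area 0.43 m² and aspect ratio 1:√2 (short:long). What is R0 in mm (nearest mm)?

Let the short side be w mm. Then w · w√2 = 0.43 m² = 430,000 mm².
w² = 430,000/√2, so w ≈ 551.4 mm; long side = w√2 ≈ 779.8 mm.

551 × 780 mm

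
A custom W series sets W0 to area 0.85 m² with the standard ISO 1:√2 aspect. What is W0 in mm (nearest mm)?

775 × 1096 mm

Let the short side be w mm. Then w · w√2 = 0.85 m² = 850,000 mm².
w² = 850,000/√2, so w ≈ 775.3 mm; long side = w√2 ≈ 1096.4 mm.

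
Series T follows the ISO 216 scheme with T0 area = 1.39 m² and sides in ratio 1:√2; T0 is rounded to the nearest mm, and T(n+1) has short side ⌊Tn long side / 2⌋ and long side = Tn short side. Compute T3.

Let T0's short side be w mm. w · w√2 = 1.39 m² = 1,390,000 mm², so w ≈ 991.4 mm and w√2 ≈ 1402.1 mm → T0 = 991 × 1402 mm.
T1: ⌊1402/2⌋ × 991 = 701 × 991 mm
T2: ⌊991/2⌋ × 701 = 495 × 701 mm
T3: ⌊701/2⌋ × 495 = 350 × 495 mm

350 × 495 mm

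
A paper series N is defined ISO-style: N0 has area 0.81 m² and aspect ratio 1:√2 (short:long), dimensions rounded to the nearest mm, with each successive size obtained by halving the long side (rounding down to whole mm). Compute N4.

189 × 267 mm

Let N0's short side be w mm. w · w√2 = 0.81 m² = 810,000 mm², so w ≈ 756.8 mm and w√2 ≈ 1070.3 mm → N0 = 757 × 1070 mm.
N1: ⌊1070/2⌋ × 757 = 535 × 757 mm
N2: ⌊757/2⌋ × 535 = 378 × 535 mm
N3: ⌊535/2⌋ × 378 = 267 × 378 mm
N4: ⌊378/2⌋ × 267 = 189 × 267 mm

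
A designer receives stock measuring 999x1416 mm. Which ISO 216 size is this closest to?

Aspect ratio 1416/999 ≈ 1.417 — close to the ISO √2 ≈ 1.414.
In the B-series (B0 = 1000 × 1414 mm): B0 = 1000 × 1414 mm.
Off by 3 mm total — nearest standard size.

B0 (1000 × 1414 mm)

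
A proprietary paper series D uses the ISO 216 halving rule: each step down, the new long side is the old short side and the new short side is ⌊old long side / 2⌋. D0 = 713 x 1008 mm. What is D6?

D1: ⌊1008/2⌋ × 713 = 504 × 713 mm
D2: ⌊713/2⌋ × 504 = 356 × 504 mm
D3: ⌊504/2⌋ × 356 = 252 × 356 mm
D4: ⌊356/2⌋ × 252 = 178 × 252 mm
D5: ⌊252/2⌋ × 178 = 126 × 178 mm
D6: ⌊178/2⌋ × 126 = 89 × 126 mm

89 × 126 mm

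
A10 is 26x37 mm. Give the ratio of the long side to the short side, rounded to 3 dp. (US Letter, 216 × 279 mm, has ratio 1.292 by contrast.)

37 / 26 = 1.423
ISO 216 targets √2 ≈ 1.414; the +0.009 deviation is from mm rounding.

1.423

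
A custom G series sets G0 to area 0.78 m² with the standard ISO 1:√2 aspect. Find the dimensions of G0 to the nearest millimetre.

Let the short side be w mm. Then w · w√2 = 0.78 m² = 780,000 mm².
w² = 780,000/√2, so w ≈ 742.7 mm; long side = w√2 ≈ 1050.3 mm.

743 × 1050 mm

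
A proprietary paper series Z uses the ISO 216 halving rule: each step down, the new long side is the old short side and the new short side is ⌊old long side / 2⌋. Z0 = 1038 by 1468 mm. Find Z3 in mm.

Z1: ⌊1468/2⌋ × 1038 = 734 × 1038 mm
Z2: ⌊1038/2⌋ × 734 = 519 × 734 mm
Z3: ⌊734/2⌋ × 519 = 367 × 519 mm

367 × 519 mm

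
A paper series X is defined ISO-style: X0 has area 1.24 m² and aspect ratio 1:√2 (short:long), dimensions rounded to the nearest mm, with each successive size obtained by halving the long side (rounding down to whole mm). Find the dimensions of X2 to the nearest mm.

468 × 662 mm

Let X0's short side be w mm. w · w√2 = 1.24 m² = 1,240,000 mm², so w ≈ 936.4 mm and w√2 ≈ 1324.2 mm → X0 = 936 × 1324 mm.
X1: ⌊1324/2⌋ × 936 = 662 × 936 mm
X2: ⌊936/2⌋ × 662 = 468 × 662 mm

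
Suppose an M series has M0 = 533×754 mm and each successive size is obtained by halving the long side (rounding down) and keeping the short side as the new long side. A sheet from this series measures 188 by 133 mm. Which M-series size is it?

M0: 533 × 754 mm
M1: 377 × 533 mm
M2: 266 × 377 mm
M3: 188 × 266 mm
M4: 133 × 188 mm
M5: 94 × 133 mm
→ matches M4.

M4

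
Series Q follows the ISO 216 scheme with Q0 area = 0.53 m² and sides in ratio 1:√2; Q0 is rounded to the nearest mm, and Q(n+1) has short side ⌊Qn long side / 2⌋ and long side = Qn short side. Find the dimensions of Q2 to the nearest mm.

306 × 433 mm

Let Q0's short side be w mm. w · w√2 = 0.53 m² = 530,000 mm², so w ≈ 612.2 mm and w√2 ≈ 865.8 mm → Q0 = 612 × 866 mm.
Q1: ⌊866/2⌋ × 612 = 433 × 612 mm
Q2: ⌊612/2⌋ × 433 = 306 × 433 mm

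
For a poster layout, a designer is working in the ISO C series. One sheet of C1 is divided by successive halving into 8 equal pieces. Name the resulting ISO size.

8 = 2^3, so 3 halving steps.
C1 → C2 → … → C4 after 3 steps.

C4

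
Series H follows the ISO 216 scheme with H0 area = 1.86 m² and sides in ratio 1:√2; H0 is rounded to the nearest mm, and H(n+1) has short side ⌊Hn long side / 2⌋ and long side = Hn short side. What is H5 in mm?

Let H0's short side be w mm. w · w√2 = 1.86 m² = 1,860,000 mm², so w ≈ 1146.8 mm and w√2 ≈ 1621.9 mm → H0 = 1147 × 1622 mm.
H1: ⌊1622/2⌋ × 1147 = 811 × 1147 mm
H2: ⌊1147/2⌋ × 811 = 573 × 811 mm
H3: ⌊811/2⌋ × 573 = 405 × 573 mm
H4: ⌊573/2⌋ × 405 = 286 × 405 mm
H5: ⌊405/2⌋ × 286 = 202 × 286 mm

202 × 286 mm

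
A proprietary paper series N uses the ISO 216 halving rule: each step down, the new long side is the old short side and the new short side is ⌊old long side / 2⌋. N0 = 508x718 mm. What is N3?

N1: ⌊718/2⌋ × 508 = 359 × 508 mm
N2: ⌊508/2⌋ × 359 = 254 × 359 mm
N3: ⌊359/2⌋ × 254 = 179 × 254 mm

179 × 254 mm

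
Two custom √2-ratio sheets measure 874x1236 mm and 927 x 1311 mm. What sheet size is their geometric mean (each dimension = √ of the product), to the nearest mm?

900 × 1273 mm

Short side: √(874 · 927) = √810198 ≈ 900.1 → 900 mm
Long side: √(1236 · 1311) = √1620396 ≈ 1272.9 → 1273 mm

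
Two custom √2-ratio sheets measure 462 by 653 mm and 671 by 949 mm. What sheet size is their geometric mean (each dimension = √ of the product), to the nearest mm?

Short side: √(462 · 671) = √310002 ≈ 556.8 → 557 mm
Long side: √(653 · 949) = √619697 ≈ 787.2 → 787 mm

557 × 787 mm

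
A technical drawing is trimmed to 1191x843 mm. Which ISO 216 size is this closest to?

A0 (841 × 1189 mm)

Aspect ratio 1191/843 ≈ 1.413 — close to the ISO √2 ≈ 1.414.
In the A-series (A0 area = 1 m²): A0 = 841 × 1189 mm.
Off by 4 mm total — nearest standard size.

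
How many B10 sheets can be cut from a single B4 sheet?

B4 = 250 × 353 mm; B10 = 31 × 44 mm.
Each halving step doubles the count; 6 steps from B4 to B10.
2^6 = 64.

64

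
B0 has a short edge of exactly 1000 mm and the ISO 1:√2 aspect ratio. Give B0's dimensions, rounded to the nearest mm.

1000 × 1414 mm

Short side = 1000 mm; long side = 1000√2 ≈ 1414.2 mm.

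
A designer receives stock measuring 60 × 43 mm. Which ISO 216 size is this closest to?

Aspect ratio 60/43 ≈ 1.395 (ISO target is √2 ≈ 1.414).
In the B-series (B0 = 1000 × 1414 mm): B9 = 44 × 62 mm.
Off by 3 mm total — nearest standard size.

B9 (44 × 62 mm)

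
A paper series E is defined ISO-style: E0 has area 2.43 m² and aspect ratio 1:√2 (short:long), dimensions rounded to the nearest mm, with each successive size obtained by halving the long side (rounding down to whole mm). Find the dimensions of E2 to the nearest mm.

Let E0's short side be w mm. w · w√2 = 2.43 m² = 2,430,000 mm², so w ≈ 1310.8 mm and w√2 ≈ 1853.8 mm → E0 = 1311 × 1854 mm.
E1: ⌊1854/2⌋ × 1311 = 927 × 1311 mm
E2: ⌊1311/2⌋ × 927 = 655 × 927 mm

655 × 927 mm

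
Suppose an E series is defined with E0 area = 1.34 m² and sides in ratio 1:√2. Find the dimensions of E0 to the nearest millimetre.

973 × 1377 mm

Let the short side be w mm. Then w · w√2 = 1.34 m² = 1,340,000 mm².
w² = 1,340,000/√2, so w ≈ 973.4 mm; long side = w√2 ≈ 1376.6 mm.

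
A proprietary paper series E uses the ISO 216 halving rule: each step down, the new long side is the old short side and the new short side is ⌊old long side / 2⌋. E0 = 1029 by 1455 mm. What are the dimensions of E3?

E1: ⌊1455/2⌋ × 1029 = 727 × 1029 mm
E2: ⌊1029/2⌋ × 727 = 514 × 727 mm
E3: ⌊727/2⌋ × 514 = 363 × 514 mm

363 × 514 mm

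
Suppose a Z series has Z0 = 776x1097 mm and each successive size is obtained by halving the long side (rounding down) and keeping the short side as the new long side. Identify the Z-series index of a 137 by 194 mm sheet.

Z0: 776 × 1097 mm
Z1: 548 × 776 mm
Z2: 388 × 548 mm
Z3: 274 × 388 mm
Z4: 194 × 274 mm
Z5: 137 × 194 mm
Z6: 97 × 137 mm
→ matches Z5.

Z5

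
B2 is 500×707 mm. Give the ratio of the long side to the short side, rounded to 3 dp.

1.414

707 / 500 = 1.414
Matches √2 ≈ 1.414 — the ISO 216 defining ratio.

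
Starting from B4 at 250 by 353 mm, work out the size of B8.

62 × 88 mm

B5: ⌊353/2⌋ × 250 = 176 × 250 mm
B6: ⌊250/2⌋ × 176 = 125 × 176 mm
B7: ⌊176/2⌋ × 125 = 88 × 125 mm
B8: ⌊125/2⌋ × 88 = 62 × 88 mm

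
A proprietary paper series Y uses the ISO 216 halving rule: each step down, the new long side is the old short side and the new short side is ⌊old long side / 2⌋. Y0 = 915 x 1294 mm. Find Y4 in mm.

Y1: ⌊1294/2⌋ × 915 = 647 × 915 mm
Y2: ⌊915/2⌋ × 647 = 457 × 647 mm
Y3: ⌊647/2⌋ × 457 = 323 × 457 mm
Y4: ⌊457/2⌋ × 323 = 228 × 323 mm

228 × 323 mm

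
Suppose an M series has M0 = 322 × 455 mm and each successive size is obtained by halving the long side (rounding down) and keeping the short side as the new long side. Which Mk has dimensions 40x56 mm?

M0: 322 × 455 mm
M1: 227 × 322 mm
M2: 161 × 227 mm
M3: 113 × 161 mm
M4: 80 × 113 mm
M5: 56 × 80 mm
M6: 40 × 56 mm
M7: 28 × 40 mm
→ matches M6.

M6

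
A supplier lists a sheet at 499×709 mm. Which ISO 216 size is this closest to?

B2 (500 × 707 mm)

Aspect ratio 709/499 ≈ 1.421 — close to the ISO √2 ≈ 1.414.
In the B-series (B0 = 1000 × 1414 mm): B2 = 500 × 707 mm.
Off by 3 mm total — nearest standard size.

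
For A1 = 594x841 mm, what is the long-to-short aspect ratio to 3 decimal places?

841 / 594 = 1.416
ISO 216 targets √2 ≈ 1.414; the +0.002 deviation is from mm rounding.

1.416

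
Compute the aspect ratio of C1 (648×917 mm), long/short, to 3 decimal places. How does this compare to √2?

1.415

917 / 648 = 1.415
Matches √2 ≈ 1.414 — the ISO 216 defining ratio.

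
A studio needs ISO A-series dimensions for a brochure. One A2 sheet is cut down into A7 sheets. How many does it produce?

Each ISO step halves the sheet: 1 × A2 → 2 × A3 → 4 × A4 → 8 × A5 → …
From A2 to A7 is 5 halving steps: 2^5 = 32.

32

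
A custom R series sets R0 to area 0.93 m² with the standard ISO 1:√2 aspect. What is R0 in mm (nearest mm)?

Let the short side be w mm. Then w · w√2 = 0.93 m² = 930,000 mm².
w² = 930,000/√2, so w ≈ 810.9 mm; long side = w√2 ≈ 1146.8 mm.

811 × 1147 mm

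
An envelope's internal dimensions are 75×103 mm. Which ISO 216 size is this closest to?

Aspect ratio 103/75 ≈ 1.373 (ISO target is √2 ≈ 1.414).
In the A-series (A0 area = 1 m²): A7 = 74 × 105 mm.
Off by 3 mm total — nearest standard size.

A7 (74 × 105 mm)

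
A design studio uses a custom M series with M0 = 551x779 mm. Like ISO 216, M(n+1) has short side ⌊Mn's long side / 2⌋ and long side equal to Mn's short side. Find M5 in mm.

M1: ⌊779/2⌋ × 551 = 389 × 551 mm
M2: ⌊551/2⌋ × 389 = 275 × 389 mm
M3: ⌊389/2⌋ × 275 = 194 × 275 mm
M4: ⌊275/2⌋ × 194 = 137 × 194 mm
M5: ⌊194/2⌋ × 137 = 97 × 137 mm

97 × 137 mm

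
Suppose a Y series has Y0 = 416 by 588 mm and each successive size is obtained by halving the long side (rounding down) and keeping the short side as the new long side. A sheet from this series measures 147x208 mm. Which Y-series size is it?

Y0: 416 × 588 mm
Y1: 294 × 416 mm
Y2: 208 × 294 mm
Y3: 147 × 208 mm
Y4: 104 × 147 mm
→ matches Y3.

Y3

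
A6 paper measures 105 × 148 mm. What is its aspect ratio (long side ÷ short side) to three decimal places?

148 / 105 = 1.410
ISO 216 targets √2 ≈ 1.414; the -0.005 deviation is from mm rounding.

1.410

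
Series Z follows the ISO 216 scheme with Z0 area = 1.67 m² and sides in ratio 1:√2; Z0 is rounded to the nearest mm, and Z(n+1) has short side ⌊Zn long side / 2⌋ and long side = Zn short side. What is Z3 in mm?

Let Z0's short side be w mm. w · w√2 = 1.67 m² = 1,670,000 mm², so w ≈ 1086.7 mm and w√2 ≈ 1536.8 mm → Z0 = 1087 × 1537 mm.
Z1: ⌊1537/2⌋ × 1087 = 768 × 1087 mm
Z2: ⌊1087/2⌋ × 768 = 543 × 768 mm
Z3: ⌊768/2⌋ × 543 = 384 × 543 mm

384 × 543 mm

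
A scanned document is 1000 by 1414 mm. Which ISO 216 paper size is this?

B0 (1000 × 1414 mm)

Aspect ratio 1414/1000 ≈ 1.414 — close to the ISO √2 ≈ 1.414.
In the B-series (B0 = 1000 × 1414 mm): B0 = 1000 × 1414 mm.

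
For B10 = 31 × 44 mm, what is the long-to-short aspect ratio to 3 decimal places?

1.419

44 / 31 = 1.419
ISO 216 targets √2 ≈ 1.414; the +0.005 deviation is from mm rounding.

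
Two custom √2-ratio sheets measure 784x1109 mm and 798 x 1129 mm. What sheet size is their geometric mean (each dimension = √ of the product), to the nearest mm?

Short side: √(784 · 798) = √625632 ≈ 791.0 → 791 mm
Long side: √(1109 · 1129) = √1252061 ≈ 1119.0 → 1119 mm

791 × 1119 mm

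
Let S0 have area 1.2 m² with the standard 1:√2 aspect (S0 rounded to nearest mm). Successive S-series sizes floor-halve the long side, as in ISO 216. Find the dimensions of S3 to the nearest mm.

Let S0's short side be w mm. w · w√2 = 1.2 m² = 1,200,000 mm², so w ≈ 921.2 mm and w√2 ≈ 1302.7 mm → S0 = 921 × 1303 mm.
S1: ⌊1303/2⌋ × 921 = 651 × 921 mm
S2: ⌊921/2⌋ × 651 = 460 × 651 mm
S3: ⌊651/2⌋ × 460 = 325 × 460 mm

325 × 460 mm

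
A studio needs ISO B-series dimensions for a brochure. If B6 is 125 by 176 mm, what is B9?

B7: ⌊176/2⌋ × 125 = 88 × 125 mm
B8: ⌊125/2⌋ × 88 = 62 × 88 mm
B9: ⌊88/2⌋ × 62 = 44 × 62 mm

44 × 62 mm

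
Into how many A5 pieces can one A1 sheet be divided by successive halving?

Each ISO step halves the sheet: 1 × A1 → 2 × A2 → 4 × A3 → 8 × A4 → …
From A1 to A5 is 4 halving steps: 2^4 = 16.

16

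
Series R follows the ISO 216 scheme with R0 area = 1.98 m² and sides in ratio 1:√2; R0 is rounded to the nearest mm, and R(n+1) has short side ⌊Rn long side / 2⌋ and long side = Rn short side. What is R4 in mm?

Let R0's short side be w mm. w · w√2 = 1.98 m² = 1,980,000 mm², so w ≈ 1183.2 mm and w√2 ≈ 1673.4 mm → R0 = 1183 × 1673 mm.
R1: ⌊1673/2⌋ × 1183 = 836 × 1183 mm
R2: ⌊1183/2⌋ × 836 = 591 × 836 mm
R3: ⌊836/2⌋ × 591 = 418 × 591 mm
R4: ⌊591/2⌋ × 418 = 295 × 418 mm

295 × 418 mm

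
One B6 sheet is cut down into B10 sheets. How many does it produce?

16

Each ISO step halves the sheet: 1 × B6 → 2 × B7 → 4 × B8 → 8 × B9 → …
From B6 to B10 is 4 halving steps: 2^4 = 16.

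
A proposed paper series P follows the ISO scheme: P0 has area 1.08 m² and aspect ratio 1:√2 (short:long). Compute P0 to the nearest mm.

874 × 1236 mm

Let the short side be w mm. Then w · w√2 = 1.08 m² = 1,080,000 mm².
w² = 1,080,000/√2, so w ≈ 873.9 mm; long side = w√2 ≈ 1235.9 mm.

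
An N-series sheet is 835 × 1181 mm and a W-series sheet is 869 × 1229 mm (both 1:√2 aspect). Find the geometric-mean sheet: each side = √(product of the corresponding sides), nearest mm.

Short side: √(835 · 869) = √725615 ≈ 851.8 → 852 mm
Long side: √(1181 · 1229) = √1451449 ≈ 1204.8 → 1205 mm

852 × 1205 mm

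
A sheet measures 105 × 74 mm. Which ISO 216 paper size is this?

A7 (74 × 105 mm)

Aspect ratio 105/74 ≈ 1.419 — close to the ISO √2 ≈ 1.414.
In the A-series (A0 area = 1 m²): A7 = 74 × 105 mm.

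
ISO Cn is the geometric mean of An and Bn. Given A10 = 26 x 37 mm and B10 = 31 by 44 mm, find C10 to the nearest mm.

Short side: √(26 · 31) = √806 ≈ 28.4 → 28 mm
Long side: √(37 · 44) = √1628 ≈ 40.3 → 40 mm

28 × 40 mm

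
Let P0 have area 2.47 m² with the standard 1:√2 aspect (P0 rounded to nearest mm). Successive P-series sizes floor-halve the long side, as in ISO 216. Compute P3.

467 × 661 mm

Let P0's short side be w mm. w · w√2 = 2.47 m² = 2,470,000 mm², so w ≈ 1321.6 mm and w√2 ≈ 1869.0 mm → P0 = 1322 × 1869 mm.
P1: ⌊1869/2⌋ × 1322 = 934 × 1322 mm
P2: ⌊1322/2⌋ × 934 = 661 × 934 mm
P3: ⌊934/2⌋ × 661 = 467 × 661 mm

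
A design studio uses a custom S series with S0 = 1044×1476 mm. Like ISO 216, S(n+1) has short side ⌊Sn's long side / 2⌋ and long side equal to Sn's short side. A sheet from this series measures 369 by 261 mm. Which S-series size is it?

S0: 1044 × 1476 mm
S1: 738 × 1044 mm
S2: 522 × 738 mm
S3: 369 × 522 mm
S4: 261 × 369 mm
S5: 184 × 261 mm
→ matches S4.

S4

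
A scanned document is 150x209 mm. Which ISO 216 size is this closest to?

A5 (148 × 210 mm)

Aspect ratio 209/150 ≈ 1.393 (ISO target is √2 ≈ 1.414).
In the A-series (A0 area = 1 m²): A5 = 148 × 210 mm.
Off by 3 mm total — nearest standard size.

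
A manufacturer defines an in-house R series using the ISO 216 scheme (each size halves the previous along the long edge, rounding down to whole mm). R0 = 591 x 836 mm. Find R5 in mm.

104 × 147 mm

R1: ⌊836/2⌋ × 591 = 418 × 591 mm
R2: ⌊591/2⌋ × 418 = 295 × 418 mm
R3: ⌊418/2⌋ × 295 = 209 × 295 mm
R4: ⌊295/2⌋ × 209 = 147 × 209 mm
R5: ⌊209/2⌋ × 147 = 104 × 147 mm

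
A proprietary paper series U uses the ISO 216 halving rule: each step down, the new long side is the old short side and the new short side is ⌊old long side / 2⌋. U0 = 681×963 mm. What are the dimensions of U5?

120 × 170 mm

U1: ⌊963/2⌋ × 681 = 481 × 681 mm
U2: ⌊681/2⌋ × 481 = 340 × 481 mm
U3: ⌊481/2⌋ × 340 = 240 × 340 mm
U4: ⌊340/2⌋ × 240 = 170 × 240 mm
U5: ⌊240/2⌋ × 170 = 120 × 170 mm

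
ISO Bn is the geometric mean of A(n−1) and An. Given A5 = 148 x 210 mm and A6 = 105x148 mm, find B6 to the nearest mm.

Short side: √(148 · 105) = √15540 ≈ 124.7 → 125 mm
Long side: √(210 · 148) = √31080 ≈ 176.3 → 176 mm

125 × 176 mm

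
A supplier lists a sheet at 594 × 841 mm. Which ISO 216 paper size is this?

Aspect ratio 841/594 ≈ 1.416 — close to the ISO √2 ≈ 1.414.
In the A-series (A0 area = 1 m²): A1 = 594 × 841 mm.

A1 (594 × 841 mm)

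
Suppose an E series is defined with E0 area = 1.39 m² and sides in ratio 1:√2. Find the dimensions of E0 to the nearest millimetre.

Let the short side be w mm. Then w · w√2 = 1.39 m² = 1,390,000 mm².
w² = 1,390,000/√2, so w ≈ 991.4 mm; long side = w√2 ≈ 1402.1 mm.

991 × 1402 mm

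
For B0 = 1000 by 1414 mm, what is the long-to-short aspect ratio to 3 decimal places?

1414 / 1000 = 1.414
Matches √2 ≈ 1.414 — the ISO 216 defining ratio.

1.414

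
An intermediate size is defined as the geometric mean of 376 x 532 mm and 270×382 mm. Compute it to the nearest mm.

319 × 451 mm

Short side: √(376 · 270) = √101520 ≈ 318.6 → 319 mm
Long side: √(532 · 382) = √203224 ≈ 450.8 → 451 mm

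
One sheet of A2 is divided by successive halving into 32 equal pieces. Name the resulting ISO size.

32 = 2^5, so 5 halving steps.
A2 → A3 → … → A7 after 5 steps.

A7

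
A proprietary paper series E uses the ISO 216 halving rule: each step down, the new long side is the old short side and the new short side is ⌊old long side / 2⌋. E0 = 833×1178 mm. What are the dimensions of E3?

294 × 416 mm

E1: ⌊1178/2⌋ × 833 = 589 × 833 mm
E2: ⌊833/2⌋ × 589 = 416 × 589 mm
E3: ⌊589/2⌋ × 416 = 294 × 416 mm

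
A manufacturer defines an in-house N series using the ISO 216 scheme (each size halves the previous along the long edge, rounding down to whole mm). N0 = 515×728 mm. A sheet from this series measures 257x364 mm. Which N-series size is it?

N0: 515 × 728 mm
N1: 364 × 515 mm
N2: 257 × 364 mm
N3: 182 × 257 mm
→ matches N2.

N2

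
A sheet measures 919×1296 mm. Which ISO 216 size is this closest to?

Aspect ratio 1296/919 ≈ 1.410 — close to the ISO √2 ≈ 1.414.
In the C-series (envelope sizes, between A and B): C0 = 917 × 1297 mm.
Off by 3 mm total — nearest standard size.

C0 (917 × 1297 mm)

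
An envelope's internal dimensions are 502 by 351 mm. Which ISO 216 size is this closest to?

B3 (353 × 500 mm)

Aspect ratio 502/351 ≈ 1.430 (ISO target is √2 ≈ 1.414).
In the B-series (B0 = 1000 × 1414 mm): B3 = 353 × 500 mm.
Off by 4 mm total — nearest standard size.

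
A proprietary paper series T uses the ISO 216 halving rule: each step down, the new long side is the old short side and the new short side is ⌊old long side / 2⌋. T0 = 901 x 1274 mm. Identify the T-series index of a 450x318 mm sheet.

T0: 901 × 1274 mm
T1: 637 × 901 mm
T2: 450 × 637 mm
T3: 318 × 450 mm
T4: 225 × 318 mm
→ matches T3.

T3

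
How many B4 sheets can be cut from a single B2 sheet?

4

Each ISO step halves the sheet: 1 × B2 → 2 × B3 → 4 × B4
From B2 to B4 is 2 halving steps: 2^2 = 4.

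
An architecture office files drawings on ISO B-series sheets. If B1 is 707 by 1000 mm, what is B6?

B2: ⌊1000/2⌋ × 707 = 500 × 707 mm
B3: ⌊707/2⌋ × 500 = 353 × 500 mm
B4: ⌊500/2⌋ × 353 = 250 × 353 mm
B5: ⌊353/2⌋ × 250 = 176 × 250 mm
B6: ⌊250/2⌋ × 176 = 125 × 176 mm

125 × 176 mm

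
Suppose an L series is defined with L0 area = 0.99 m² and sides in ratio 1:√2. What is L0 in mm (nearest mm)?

837 × 1183 mm

Let the short side be w mm. Then w · w√2 = 0.99 m² = 990,000 mm².
w² = 990,000/√2, so w ≈ 836.7 mm; long side = w√2 ≈ 1183.2 mm.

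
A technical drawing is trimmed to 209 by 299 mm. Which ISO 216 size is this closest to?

A4 (210 × 297 mm)

Aspect ratio 299/209 ≈ 1.431 (ISO target is √2 ≈ 1.414).
In the A-series (A0 area = 1 m²): A4 = 210 × 297 mm.
Off by 3 mm total — nearest standard size.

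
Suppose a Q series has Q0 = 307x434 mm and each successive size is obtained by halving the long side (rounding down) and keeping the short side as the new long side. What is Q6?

Q1: ⌊434/2⌋ × 307 = 217 × 307 mm
Q2: ⌊307/2⌋ × 217 = 153 × 217 mm
Q3: ⌊217/2⌋ × 153 = 108 × 153 mm
Q4: ⌊153/2⌋ × 108 = 76 × 108 mm
Q5: ⌊108/2⌋ × 76 = 54 × 76 mm
Q6: ⌊76/2⌋ × 54 = 38 × 54 mm

38 × 54 mm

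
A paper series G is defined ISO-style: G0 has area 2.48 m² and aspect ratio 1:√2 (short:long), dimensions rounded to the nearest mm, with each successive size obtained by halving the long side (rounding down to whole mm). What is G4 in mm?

331 × 468 mm

Let G0's short side be w mm. w · w√2 = 2.48 m² = 2,480,000 mm², so w ≈ 1324.2 mm and w√2 ≈ 1872.8 mm → G0 = 1324 × 1873 mm.
G1: ⌊1873/2⌋ × 1324 = 936 × 1324 mm
G2: ⌊1324/2⌋ × 936 = 662 × 936 mm
G3: ⌊936/2⌋ × 662 = 468 × 662 mm
G4: ⌊662/2⌋ × 468 = 331 × 468 mm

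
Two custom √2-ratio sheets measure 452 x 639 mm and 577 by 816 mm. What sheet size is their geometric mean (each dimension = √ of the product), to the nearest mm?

511 × 722 mm

Short side: √(452 · 577) = √260804 ≈ 510.7 → 511 mm
Long side: √(639 · 816) = √521424 ≈ 722.1 → 722 mm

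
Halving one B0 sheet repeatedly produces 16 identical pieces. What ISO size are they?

B4

16 = 2^4, so 4 halving steps.
B0 → B1 → … → B4 after 4 steps.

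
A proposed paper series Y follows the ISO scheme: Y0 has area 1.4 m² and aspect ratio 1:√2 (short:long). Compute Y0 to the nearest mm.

Let the short side be w mm. Then w · w√2 = 1.4 m² = 1,400,000 mm².
w² = 1,400,000/√2, so w ≈ 995.0 mm; long side = w√2 ≈ 1407.1 mm.

995 × 1407 mm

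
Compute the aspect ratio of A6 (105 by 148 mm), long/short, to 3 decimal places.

1.410

148 / 105 = 1.410
ISO 216 targets √2 ≈ 1.414; the -0.005 deviation is from mm rounding.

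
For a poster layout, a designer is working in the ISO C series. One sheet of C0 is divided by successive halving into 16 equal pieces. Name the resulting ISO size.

16 = 2^4, so 4 halving steps.
C0 → C1 → … → C4 after 4 steps.

C4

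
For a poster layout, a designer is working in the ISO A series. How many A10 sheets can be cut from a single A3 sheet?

Each ISO step halves the sheet: 1 × A3 → 2 × A4 → 4 × A5 → 8 × A6 → …
From A3 to A10 is 7 halving steps: 2^7 = 128.

128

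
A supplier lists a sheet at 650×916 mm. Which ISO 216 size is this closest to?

Aspect ratio 916/650 ≈ 1.409 — close to the ISO √2 ≈ 1.414.
In the C-series (envelope sizes, between A and B): C1 = 648 × 917 mm.
Off by 3 mm total — nearest standard size.

C1 (648 × 917 mm)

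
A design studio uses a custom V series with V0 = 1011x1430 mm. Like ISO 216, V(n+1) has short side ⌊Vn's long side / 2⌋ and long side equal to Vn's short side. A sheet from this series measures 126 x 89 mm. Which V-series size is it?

V0: 1011 × 1430 mm
V1: 715 × 1011 mm
V2: 505 × 715 mm
V3: 357 × 505 mm
V4: 252 × 357 mm
V5: 178 × 252 mm
V6: 126 × 178 mm
V7: 89 × 126 mm
V8: 63 × 89 mm
→ matches V7.

V7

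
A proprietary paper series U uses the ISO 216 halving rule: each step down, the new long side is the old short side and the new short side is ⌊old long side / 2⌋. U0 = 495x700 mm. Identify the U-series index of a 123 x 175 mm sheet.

U0: 495 × 700 mm
U1: 350 × 495 mm
U2: 247 × 350 mm
U3: 175 × 247 mm
U4: 123 × 175 mm
U5: 87 × 123 mm
→ matches U4.

U4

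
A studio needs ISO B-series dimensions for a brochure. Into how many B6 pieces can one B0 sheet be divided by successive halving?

64

B0 = 1000 × 1414 mm; B6 = 125 × 176 mm.
Each halving step doubles the count; 6 steps from B0 to B6.
2^6 = 64.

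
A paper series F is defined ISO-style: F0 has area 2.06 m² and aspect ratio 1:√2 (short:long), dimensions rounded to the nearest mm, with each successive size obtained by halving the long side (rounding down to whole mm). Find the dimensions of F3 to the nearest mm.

Let F0's short side be w mm. w · w√2 = 2.06 m² = 2,060,000 mm², so w ≈ 1206.9 mm and w√2 ≈ 1706.8 mm → F0 = 1207 × 1707 mm.
F1: ⌊1707/2⌋ × 1207 = 853 × 1207 mm
F2: ⌊1207/2⌋ × 853 = 603 × 853 mm
F3: ⌊853/2⌋ × 603 = 426 × 603 mm

426 × 603 mm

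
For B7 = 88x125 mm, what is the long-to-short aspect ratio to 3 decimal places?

125 / 88 = 1.420
ISO 216 targets √2 ≈ 1.414; the +0.006 deviation is from mm rounding.

1.420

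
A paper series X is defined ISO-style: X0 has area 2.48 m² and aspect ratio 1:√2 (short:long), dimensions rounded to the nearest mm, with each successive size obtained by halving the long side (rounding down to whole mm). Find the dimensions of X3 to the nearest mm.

Let X0's short side be w mm. w · w√2 = 2.48 m² = 2,480,000 mm², so w ≈ 1324.2 mm and w√2 ≈ 1872.8 mm → X0 = 1324 × 1873 mm.
X1: ⌊1873/2⌋ × 1324 = 936 × 1324 mm
X2: ⌊1324/2⌋ × 936 = 662 × 936 mm
X3: ⌊936/2⌋ × 662 = 468 × 662 mm

468 × 662 mm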